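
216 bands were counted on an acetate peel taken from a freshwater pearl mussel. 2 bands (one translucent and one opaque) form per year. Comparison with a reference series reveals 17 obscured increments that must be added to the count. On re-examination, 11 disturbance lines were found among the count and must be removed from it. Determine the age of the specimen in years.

Adjusted count: 216 − 11 + 17 = 222 bands.
Dividing by 2 bands per year: 222 / 2 = 111 years.

111 yr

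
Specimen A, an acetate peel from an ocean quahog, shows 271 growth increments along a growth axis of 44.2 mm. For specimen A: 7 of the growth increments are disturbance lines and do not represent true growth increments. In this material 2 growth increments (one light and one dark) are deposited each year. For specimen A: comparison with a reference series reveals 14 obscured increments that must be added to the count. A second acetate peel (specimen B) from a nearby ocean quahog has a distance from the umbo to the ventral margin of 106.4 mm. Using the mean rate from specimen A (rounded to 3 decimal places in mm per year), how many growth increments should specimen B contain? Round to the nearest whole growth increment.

Specimen A: adjusted count: 271 − 7 + 14 = 278 growth increments.
Specimen A: with 2 growth increments per year, 278 / 2 = 139 years.
A: Extension rate ≈ 44.2 / 139 = 0.318 mm per year.
For B, 106.4 / 0.318 = 334.59 years; at 2 growth increments per year that is 334.59 × 2 ≈ 669 growth increments.

669 growth increments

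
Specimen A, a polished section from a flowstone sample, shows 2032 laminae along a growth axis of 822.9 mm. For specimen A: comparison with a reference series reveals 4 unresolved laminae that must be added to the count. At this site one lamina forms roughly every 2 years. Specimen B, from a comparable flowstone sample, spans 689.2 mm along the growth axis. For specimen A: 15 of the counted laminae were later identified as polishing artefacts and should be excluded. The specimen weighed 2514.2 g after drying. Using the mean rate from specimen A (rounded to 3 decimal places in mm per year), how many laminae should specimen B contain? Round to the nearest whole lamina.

1689 laminae

Specimen A: after corrections the count is 2032 − 15 + 4 = 2021 laminae.
Specimen A: multiplying by 2 years per lamina: 2021 × 2 = 4042 years.
A: Extension rate ≈ 822.9 / 4042 = 0.204 mm per year.
B spans 689.2 / 0.204 = 3378.43 years; at 2 years per lamina that is 3378.43 / 2 ≈ 1689 laminae.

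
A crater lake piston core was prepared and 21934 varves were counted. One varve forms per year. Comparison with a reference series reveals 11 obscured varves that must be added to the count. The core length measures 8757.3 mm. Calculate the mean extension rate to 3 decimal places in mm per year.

0.399 mm per year

Adjusted count: 21934 + 11 = 21945 varves.
Extension rate ≈ 8757.3 / 21945 = 0.399 mm per year.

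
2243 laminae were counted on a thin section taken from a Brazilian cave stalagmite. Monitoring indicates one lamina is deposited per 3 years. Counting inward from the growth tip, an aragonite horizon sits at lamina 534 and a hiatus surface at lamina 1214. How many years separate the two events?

2040 years

Separation: 1214 − 534 = 680 laminae.
At 3 years per lamina, 680 × 3 = 2040 years.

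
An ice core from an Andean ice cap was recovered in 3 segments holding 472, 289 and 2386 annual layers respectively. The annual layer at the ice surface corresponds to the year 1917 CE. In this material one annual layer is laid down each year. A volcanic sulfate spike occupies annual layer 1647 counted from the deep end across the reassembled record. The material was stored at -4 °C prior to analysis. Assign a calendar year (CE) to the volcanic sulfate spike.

Total annual layers = 472 + 289 + 2386 = 3147.
The volcanic sulfate spike sits at annual layer 1647 from the deep end, so 3147 − 1647 = 1500 annual layers formed after it.
Counting back 1500 years from 1917 CE places the volcanic sulfate spike in 1917 − 1500 = 417 CE.

417 CE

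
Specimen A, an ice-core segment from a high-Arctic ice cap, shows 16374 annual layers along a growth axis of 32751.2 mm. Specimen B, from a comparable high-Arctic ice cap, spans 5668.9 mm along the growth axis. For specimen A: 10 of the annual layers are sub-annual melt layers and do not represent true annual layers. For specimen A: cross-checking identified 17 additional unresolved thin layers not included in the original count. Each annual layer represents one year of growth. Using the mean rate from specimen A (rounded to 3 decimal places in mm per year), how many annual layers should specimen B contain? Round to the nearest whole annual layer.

Specimen A: true annual layer count = 16374 − 10 + 17 = 16381.
A: 32751.2 mm over 16381 years gives 32751.2 / 16381 ≈ 1.999 mm per year.
B spans 5668.9 / 1.999 = 2835.87 years ≈ 2836 annual layers.

2836 annual layers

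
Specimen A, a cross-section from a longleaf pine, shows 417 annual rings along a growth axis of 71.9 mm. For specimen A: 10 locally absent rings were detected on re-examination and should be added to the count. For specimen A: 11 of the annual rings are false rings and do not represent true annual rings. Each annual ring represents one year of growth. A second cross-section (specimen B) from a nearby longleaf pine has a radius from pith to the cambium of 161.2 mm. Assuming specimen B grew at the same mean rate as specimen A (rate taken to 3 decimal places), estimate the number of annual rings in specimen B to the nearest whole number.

932 annual rings

Specimen A: adjusted count: 417 − 11 + 10 = 416 annual rings.
A: Extension rate ≈ 71.9 / 416 = 0.173 mm/year.
Specimen B: 161.2 mm / 0.173 mm per year = 931.79 years ≈ 932 annual rings.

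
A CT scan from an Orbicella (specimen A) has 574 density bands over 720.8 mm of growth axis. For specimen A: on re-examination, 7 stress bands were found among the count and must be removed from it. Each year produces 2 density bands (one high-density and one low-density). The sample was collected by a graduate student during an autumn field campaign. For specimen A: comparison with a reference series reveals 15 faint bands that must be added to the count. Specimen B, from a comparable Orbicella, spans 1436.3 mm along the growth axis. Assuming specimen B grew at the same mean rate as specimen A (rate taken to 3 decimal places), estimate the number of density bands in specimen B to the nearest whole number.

Specimen A: correcting the raw count gives 574 − 7 + 15 = 582 true density bands.
Specimen A: dividing by 2 density bands per year: 582 / 2 = 291 years.
A: Extension rate ≈ 720.8 / 291 = 2.477 mm/year.
B spans 1436.3 / 2.477 = 579.85 years; at 2 density bands per year that is 579.85 × 2 ≈ 1160 density bands.

1160 density bands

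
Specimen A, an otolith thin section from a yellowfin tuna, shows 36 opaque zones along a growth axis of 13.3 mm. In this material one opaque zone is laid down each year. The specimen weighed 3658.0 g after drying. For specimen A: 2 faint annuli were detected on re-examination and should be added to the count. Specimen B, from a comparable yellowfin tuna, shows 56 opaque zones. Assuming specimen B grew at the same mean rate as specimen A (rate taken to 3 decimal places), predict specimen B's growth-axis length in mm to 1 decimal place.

19.6 mm

Specimen A: correcting the raw count gives 36 + 2 = 38 true opaque zones.
A: Mean rate = 13.3 mm / 38 years ≈ 0.350 mm per year.
Length of B = 0.350 × 56 = 19.6 mm.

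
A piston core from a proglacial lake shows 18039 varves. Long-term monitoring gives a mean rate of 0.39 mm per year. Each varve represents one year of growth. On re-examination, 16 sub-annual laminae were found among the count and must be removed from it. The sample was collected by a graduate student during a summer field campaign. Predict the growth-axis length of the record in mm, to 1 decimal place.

True varve count = 18039 − 16 = 18023.
Predicted length = 0.39 mm/year × 18023 years = 7029.0 mm.

7029.0 mm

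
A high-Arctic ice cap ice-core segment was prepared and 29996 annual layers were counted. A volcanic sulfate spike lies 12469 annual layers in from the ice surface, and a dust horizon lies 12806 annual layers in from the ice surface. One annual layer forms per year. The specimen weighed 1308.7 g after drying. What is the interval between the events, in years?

337 yr

Separation: 12806 − 12469 = 337 annual layers.
One annual layer per year makes the interval 337 years.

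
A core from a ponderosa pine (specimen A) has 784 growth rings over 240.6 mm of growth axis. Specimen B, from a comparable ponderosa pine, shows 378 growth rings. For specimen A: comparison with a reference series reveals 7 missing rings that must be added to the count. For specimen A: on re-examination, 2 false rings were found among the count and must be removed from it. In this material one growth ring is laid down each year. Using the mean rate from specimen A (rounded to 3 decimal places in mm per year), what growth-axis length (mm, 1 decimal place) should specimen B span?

Specimen A: correcting the raw count gives 784 − 2 + 7 = 789 true growth rings.
A: 240.6 mm over 789 years gives 240.6 / 789 ≈ 0.305 mm/year.
B's length ≈ 0.305 × 378 = 115.3 mm.

115.3 mm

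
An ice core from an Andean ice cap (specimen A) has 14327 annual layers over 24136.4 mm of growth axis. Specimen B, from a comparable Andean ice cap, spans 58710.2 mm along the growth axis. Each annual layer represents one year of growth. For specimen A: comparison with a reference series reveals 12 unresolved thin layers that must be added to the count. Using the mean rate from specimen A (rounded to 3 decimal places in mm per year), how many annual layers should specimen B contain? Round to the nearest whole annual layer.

Specimen A: true annual layer count = 14327 + 12 = 14339.
A: Mean rate = 24136.4 mm / 14339 years ≈ 1.683 mm/yr.
B spans 58710.2 / 1.683 = 34884.25 years ≈ 34884 annual layers.

34884 annual layers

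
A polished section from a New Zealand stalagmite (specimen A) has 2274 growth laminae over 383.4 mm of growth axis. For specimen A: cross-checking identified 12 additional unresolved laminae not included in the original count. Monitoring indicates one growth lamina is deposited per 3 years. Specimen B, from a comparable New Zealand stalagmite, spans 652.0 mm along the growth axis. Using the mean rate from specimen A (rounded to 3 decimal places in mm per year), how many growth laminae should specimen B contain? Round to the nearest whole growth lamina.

3881 growth laminae

Specimen A: true growth lamina count = 2274 + 12 = 2286.
Specimen A: 2286 growth laminae at 3 years each span 2286 × 3 = 6858 years.
A: 383.4 mm over 6858 years gives 383.4 / 6858 ≈ 0.056 mm/year.
For B, 652.0 / 0.056 = 11642.86 years; at 3 years per growth lamina that is 11642.86 / 3 ≈ 3881 growth laminae.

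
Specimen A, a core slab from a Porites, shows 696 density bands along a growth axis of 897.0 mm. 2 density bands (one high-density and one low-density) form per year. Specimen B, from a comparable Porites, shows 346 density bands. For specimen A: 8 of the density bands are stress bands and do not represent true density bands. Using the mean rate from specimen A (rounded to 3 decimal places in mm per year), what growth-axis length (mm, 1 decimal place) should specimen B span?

Specimen A: correcting the raw count gives 696 − 8 = 688 true density bands.
Specimen A: with 2 density bands per year, 688 / 2 = 344 years.
A: Mean rate = 897.0 mm / 344 years ≈ 2.608 mm/yr.
Specimen B: 346 density bands at 2 per year is 346 / 2 = 173 years. Length of B = 2.608 × 173 = 451.2 mm.

451.2 mm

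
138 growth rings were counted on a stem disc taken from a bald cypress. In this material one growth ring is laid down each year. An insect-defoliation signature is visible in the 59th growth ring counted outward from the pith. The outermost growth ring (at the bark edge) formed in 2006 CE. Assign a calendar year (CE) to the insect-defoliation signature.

The insect-defoliation signature sits at growth ring 59 from the pith, so 138 − 59 = 79 growth rings formed after it.
Counting back 79 years from 2006 CE places the insect-defoliation signature in 2006 − 79 = 1927 CE.

1927 CE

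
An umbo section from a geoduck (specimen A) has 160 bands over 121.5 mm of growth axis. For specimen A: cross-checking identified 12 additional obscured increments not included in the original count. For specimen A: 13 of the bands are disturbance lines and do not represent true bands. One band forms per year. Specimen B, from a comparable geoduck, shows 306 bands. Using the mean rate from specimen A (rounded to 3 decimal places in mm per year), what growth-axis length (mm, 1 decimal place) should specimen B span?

233.8 mm

Specimen A: after corrections the count is 160 − 13 + 12 = 159 bands.
A: Mean rate = 121.5 mm / 159 years ≈ 0.764 mm/yr.
B's length ≈ 0.764 × 306 = 233.8 mm.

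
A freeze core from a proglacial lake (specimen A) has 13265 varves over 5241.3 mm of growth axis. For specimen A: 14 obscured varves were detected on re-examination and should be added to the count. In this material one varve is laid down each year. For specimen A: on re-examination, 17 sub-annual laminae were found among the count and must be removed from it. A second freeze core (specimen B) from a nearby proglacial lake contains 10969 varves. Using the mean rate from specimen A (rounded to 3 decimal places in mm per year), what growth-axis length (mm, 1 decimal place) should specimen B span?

Specimen A: correcting the raw count gives 13265 − 17 + 14 = 13262 true varves.
A: Extension rate ≈ 5241.3 / 13262 = 0.395 mm/yr.
B's length ≈ 0.395 × 10969 = 4332.8 mm.

4332.8 mm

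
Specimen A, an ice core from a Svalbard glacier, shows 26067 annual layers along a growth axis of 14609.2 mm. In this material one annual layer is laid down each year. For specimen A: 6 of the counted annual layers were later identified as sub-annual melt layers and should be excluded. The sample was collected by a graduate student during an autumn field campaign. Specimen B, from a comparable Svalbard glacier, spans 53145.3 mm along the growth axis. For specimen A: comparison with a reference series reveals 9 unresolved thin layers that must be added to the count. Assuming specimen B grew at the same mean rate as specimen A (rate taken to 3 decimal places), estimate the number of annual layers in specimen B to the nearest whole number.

94902 annual layers

Specimen A: adjusted count: 26067 − 6 + 9 = 26070 annual layers.
A: Mean rate = 14609.2 mm / 26070 years ≈ 0.560 mm per year.
Specimen B: 53145.3 mm / 0.560 mm per year = 94902.32 years ≈ 94902 annual layers.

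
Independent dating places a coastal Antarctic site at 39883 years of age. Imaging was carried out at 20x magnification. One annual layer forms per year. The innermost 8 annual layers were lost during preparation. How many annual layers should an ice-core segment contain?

39875 annual layers

Expected annual layers over 39883 years: 39883.
Less the 8 uncaptured annual layers: 39883 − 8 = 39875.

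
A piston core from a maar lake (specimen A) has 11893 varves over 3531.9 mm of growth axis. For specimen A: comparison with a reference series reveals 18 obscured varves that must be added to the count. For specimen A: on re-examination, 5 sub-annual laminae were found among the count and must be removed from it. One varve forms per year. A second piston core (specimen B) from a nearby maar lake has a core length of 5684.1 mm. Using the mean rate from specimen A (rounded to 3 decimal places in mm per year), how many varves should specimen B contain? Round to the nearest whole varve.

Specimen A: adjusted count: 11893 − 5 + 18 = 11906 varves.
A: 3531.9 mm over 11906 years gives 3531.9 / 11906 ≈ 0.297 mm/yr.
Specimen B: 5684.1 mm / 0.297 mm per year = 19138.38 years ≈ 19138 varves.

19138 varves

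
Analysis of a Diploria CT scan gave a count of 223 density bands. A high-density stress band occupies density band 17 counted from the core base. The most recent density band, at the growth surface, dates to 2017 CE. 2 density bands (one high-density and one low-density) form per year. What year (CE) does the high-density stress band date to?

1914 CE

Between density band 17 and the growth surface there are 223 − 17 = 206 density bands.
206 density bands at 2 per year is 206 / 2 = 103 years.
The density band at the growth surface is 2017 CE, so the high-density stress band dates to 2017 − 103 = 1914 CE.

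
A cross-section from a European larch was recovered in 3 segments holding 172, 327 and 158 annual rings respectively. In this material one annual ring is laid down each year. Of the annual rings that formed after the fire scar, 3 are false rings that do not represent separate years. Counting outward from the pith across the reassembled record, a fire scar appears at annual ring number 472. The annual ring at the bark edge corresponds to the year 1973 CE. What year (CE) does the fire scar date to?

Total annual rings = 172 + 327 + 158 = 657.
657 − 472 = 185 annual rings lie beyond the fire scar toward the bark edge.
185 − 3 false = 182 true annual rings after the fire scar.
1973 − 182 = 1791 CE.

1791 CE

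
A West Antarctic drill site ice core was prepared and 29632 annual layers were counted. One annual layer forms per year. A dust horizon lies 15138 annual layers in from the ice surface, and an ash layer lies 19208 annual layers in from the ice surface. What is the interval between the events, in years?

19208 − 15138 = 4070 annual layers lie between the two events.
One annual layer per year makes the interval 4070 years.

4070 yr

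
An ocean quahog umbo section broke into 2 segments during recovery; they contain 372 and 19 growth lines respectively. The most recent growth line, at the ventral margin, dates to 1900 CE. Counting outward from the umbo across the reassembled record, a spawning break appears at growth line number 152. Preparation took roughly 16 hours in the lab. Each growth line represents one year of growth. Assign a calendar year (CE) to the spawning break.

Total growth lines = 372 + 19 = 391.
391 − 152 = 239 growth lines lie beyond the spawning break toward the ventral margin.
The growth line at the ventral margin is 1900 CE, so the spawning break dates to 1900 − 239 = 1661 CE.

1661 CE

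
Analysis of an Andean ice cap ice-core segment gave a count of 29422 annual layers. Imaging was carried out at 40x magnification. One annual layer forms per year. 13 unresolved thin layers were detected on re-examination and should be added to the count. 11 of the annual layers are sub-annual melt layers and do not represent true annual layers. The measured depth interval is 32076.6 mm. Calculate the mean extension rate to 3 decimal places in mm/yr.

1.090 mm/yr

True annual layer count = 29422 − 11 + 13 = 29424.
Mean rate = 32076.6 mm / 29424 years ≈ 1.090 mm/yr.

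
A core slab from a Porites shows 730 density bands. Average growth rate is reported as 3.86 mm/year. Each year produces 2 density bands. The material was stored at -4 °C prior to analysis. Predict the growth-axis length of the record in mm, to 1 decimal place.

1408.9 mm

Dividing by 2 density bands per year: 730 / 2 = 365 years.
365 years at 3.86 mm/year gives 3.86 × 365 = 1408.9 mm.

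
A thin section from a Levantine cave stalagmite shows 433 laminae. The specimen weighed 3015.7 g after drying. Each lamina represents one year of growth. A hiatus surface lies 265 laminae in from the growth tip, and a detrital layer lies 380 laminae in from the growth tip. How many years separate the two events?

115 years

380 − 265 = 115 laminae lie between the two events.
At one lamina per year, 115 years elapsed between them.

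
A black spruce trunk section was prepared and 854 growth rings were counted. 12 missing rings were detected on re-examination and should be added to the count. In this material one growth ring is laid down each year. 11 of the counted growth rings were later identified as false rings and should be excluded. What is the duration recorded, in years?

Adjusted count: 854 − 11 + 12 = 855 growth rings.
With a one-to-one growth ring periodicity this is 855 years.

855 yr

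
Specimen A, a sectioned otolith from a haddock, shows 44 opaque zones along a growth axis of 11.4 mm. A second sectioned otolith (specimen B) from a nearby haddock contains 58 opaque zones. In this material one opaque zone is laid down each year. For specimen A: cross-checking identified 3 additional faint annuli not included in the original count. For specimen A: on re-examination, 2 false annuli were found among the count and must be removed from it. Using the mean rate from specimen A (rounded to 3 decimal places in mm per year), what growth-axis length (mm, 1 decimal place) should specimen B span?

Specimen A: after corrections the count is 44 − 2 + 3 = 45 opaque zones.
A: 11.4 mm over 45 years gives 11.4 / 45 ≈ 0.253 mm/year.
Length of B = 0.253 × 58 = 14.7 mm.

14.7 mm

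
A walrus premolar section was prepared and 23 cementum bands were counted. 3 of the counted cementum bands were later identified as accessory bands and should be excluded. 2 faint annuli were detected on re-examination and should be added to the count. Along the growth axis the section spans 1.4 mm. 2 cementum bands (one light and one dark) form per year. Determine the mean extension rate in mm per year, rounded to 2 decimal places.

Correcting the raw count gives 23 − 3 + 2 = 22 true cementum bands.
Dividing by 2 cementum bands per year: 22 / 2 = 11 years.
1.4 mm over 11 years gives 1.4 / 11 ≈ 0.13 mm per year.

0.13 mm per year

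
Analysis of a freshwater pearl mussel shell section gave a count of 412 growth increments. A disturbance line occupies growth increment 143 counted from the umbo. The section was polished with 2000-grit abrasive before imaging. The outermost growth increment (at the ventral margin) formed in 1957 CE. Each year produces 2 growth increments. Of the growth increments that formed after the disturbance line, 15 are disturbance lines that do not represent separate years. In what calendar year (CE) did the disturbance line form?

412 − 143 = 269 growth increments lie beyond the disturbance line toward the ventral margin.
Excluding 15 false growth increments: 269 − 15 = 254.
With 2 growth increments per year, 254 / 2 = 127 years.
1957 − 127 = 1830 CE.

1830 CE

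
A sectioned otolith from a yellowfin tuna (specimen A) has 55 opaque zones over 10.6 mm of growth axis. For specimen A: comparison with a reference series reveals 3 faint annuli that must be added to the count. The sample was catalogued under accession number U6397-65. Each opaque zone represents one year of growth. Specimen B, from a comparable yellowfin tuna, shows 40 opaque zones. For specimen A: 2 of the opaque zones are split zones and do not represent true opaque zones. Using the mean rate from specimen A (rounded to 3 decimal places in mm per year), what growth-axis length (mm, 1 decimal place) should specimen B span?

Specimen A: true opaque zone count = 55 − 2 + 3 = 56.
A: 10.6 mm over 56 years gives 10.6 / 56 ≈ 0.189 mm/yr.
For B, 0.189 mm/year × 40 years = 7.6 mm.

7.6 mm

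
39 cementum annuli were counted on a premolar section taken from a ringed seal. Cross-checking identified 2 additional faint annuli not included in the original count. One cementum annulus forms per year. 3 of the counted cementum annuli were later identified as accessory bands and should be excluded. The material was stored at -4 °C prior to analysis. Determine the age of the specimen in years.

38 years

Adjusted count: 39 − 3 + 2 = 38 cementum annuli.
With a one-to-one cementum annulus periodicity this is 38 years.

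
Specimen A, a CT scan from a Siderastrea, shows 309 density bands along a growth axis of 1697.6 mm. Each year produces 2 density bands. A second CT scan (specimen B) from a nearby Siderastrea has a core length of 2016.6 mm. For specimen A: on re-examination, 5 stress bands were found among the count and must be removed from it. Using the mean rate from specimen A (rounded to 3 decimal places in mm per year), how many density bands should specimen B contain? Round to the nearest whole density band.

Specimen A: correcting the raw count gives 309 − 5 = 304 true density bands.
Specimen A: with 2 density bands per year, 304 / 2 = 152 years.
A: 1697.6 mm over 152 years gives 1697.6 / 152 ≈ 11.168 mm per year.
B spans 2016.6 / 11.168 = 180.57 years; at 2 density bands per year that is 180.57 × 2 ≈ 361 density bands.

361 density bands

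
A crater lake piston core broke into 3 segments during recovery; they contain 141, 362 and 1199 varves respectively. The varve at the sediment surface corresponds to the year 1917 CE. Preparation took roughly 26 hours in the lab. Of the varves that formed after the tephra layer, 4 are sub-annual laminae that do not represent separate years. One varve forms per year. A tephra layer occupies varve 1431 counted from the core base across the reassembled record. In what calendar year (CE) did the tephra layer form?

Total varves = 141 + 362 + 1199 = 1702.
1702 − 1431 = 271 varves lie beyond the tephra layer toward the sediment surface.
Removing the 4 false varves leaves 271 − 4 = 267 true varves beyond the tephra layer.
The varve at the sediment surface is 1917 CE, so the tephra layer dates to 1917 − 267 = 1650 CE.

1650 CE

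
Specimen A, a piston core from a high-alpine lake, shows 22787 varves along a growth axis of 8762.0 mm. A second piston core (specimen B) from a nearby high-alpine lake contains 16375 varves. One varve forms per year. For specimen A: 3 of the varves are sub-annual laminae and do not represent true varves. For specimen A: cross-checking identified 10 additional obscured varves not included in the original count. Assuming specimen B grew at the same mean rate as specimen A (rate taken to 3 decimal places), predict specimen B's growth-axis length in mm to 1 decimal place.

6288.0 mm

Specimen A: true varve count = 22787 − 3 + 10 = 22794.
A: 8762.0 mm over 22794 years gives 8762.0 / 22794 ≈ 0.384 mm/yr.
For B, 0.384 mm/year × 16375 years = 6288.0 mm.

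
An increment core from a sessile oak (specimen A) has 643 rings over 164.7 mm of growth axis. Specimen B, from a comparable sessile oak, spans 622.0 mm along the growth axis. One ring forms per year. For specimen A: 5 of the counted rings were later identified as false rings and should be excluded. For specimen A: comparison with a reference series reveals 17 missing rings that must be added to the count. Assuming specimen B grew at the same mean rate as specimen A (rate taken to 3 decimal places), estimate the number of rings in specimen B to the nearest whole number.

2478 rings

Specimen A: after corrections the count is 643 − 5 + 17 = 655 rings.
A: 164.7 mm over 655 years gives 164.7 / 655 ≈ 0.251 mm/year.
Specimen B: 622.0 mm / 0.251 mm per year = 2478.09 years ≈ 2478 rings.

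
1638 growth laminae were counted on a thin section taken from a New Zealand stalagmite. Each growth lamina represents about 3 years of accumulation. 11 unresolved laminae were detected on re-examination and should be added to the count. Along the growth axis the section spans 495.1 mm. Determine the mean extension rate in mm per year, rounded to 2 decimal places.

After corrections the count is 1638 + 11 = 1649 growth laminae.
1649 growth laminae at 3 years each span 1649 × 3 = 4947 years.
Extension rate ≈ 495.1 / 4947 = 0.10 mm per year.

0.10 mm per year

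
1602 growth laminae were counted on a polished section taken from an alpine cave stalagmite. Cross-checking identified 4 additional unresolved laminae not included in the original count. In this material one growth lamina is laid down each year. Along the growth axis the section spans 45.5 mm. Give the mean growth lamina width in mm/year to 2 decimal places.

Correcting the raw count gives 1602 + 4 = 1606 true growth laminae.
45.5 mm over 1606 years gives 45.5 / 1606 ≈ 0.03 mm/year.

0.03 mm/year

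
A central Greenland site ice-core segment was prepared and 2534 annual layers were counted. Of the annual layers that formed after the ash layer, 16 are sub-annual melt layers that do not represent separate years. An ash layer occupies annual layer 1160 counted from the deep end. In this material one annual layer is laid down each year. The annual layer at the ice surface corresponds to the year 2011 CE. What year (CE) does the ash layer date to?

2534 − 1160 = 1374 annual layers lie beyond the ash layer toward the ice surface.
Removing the 16 false annual layers leaves 1374 − 16 = 1358 true annual layers beyond the ash layer.
2011 − 1358 = 653 CE.

653 CE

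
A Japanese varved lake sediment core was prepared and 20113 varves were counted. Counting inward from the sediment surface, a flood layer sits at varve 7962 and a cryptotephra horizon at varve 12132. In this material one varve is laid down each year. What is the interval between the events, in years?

Separation: 12132 − 7962 = 4170 varves.
One varve per year makes the interval 4170 years.

4170 years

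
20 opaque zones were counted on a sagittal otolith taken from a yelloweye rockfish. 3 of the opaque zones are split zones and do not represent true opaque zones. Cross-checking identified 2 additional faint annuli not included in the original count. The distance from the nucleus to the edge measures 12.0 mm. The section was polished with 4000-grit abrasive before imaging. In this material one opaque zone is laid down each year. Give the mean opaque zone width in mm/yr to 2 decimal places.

0.63 mm/yr

Correcting the raw count gives 20 − 3 + 2 = 19 true opaque zones.
12.0 mm over 19 years gives 12.0 / 19 ≈ 0.63 mm/yr.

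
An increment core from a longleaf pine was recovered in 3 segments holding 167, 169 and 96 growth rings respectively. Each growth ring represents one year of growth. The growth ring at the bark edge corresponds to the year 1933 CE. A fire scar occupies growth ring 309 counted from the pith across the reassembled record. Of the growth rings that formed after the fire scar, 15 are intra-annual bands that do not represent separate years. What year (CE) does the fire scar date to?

Total growth rings = 167 + 169 + 96 = 432.
432 − 309 = 123 growth rings lie beyond the fire scar toward the bark edge.
123 − 15 false = 108 true growth rings after the fire scar.
Counting back 108 years from 1933 CE places the fire scar in 1933 − 108 = 1825 CE.

1825 CE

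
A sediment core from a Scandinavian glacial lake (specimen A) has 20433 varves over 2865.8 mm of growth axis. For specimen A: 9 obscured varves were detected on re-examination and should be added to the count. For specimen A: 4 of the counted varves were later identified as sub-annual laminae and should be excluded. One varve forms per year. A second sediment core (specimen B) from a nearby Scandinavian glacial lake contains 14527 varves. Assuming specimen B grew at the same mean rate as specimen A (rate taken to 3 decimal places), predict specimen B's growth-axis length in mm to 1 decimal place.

Specimen A: correcting the raw count gives 20433 − 4 + 9 = 20438 true varves.
A: Extension rate ≈ 2865.8 / 20438 = 0.140 mm/yr.
For B, 0.140 mm/year × 14527 years = 2033.8 mm.

2033.8 mm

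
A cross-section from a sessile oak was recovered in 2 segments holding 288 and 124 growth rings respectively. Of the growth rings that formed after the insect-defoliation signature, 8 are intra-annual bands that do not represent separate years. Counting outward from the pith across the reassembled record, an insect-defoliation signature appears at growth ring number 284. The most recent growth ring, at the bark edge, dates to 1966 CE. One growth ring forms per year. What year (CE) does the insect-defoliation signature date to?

Total growth rings = 288 + 124 = 412.
412 − 284 = 128 growth rings lie beyond the insect-defoliation signature toward the bark edge.
Removing the 8 false growth rings leaves 128 − 8 = 120 true growth rings beyond the insect-defoliation signature.
The growth ring at the bark edge is 1966 CE, so the insect-defoliation signature dates to 1966 − 120 = 1846 CE.

1846 CE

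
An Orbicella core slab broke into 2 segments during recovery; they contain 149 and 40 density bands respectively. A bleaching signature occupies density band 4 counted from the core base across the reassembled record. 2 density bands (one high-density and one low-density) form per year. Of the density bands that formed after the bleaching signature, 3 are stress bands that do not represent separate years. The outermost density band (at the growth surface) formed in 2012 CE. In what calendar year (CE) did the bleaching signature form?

1921 CE

Total density bands = 149 + 40 = 189.
Between density band 4 and the growth surface there are 189 − 4 = 185 density bands.
Excluding 3 false density bands: 185 − 3 = 182.
Dividing by 2 density bands per year: 182 / 2 = 91 years.
The density band at the growth surface is 2012 CE, so the bleaching signature dates to 2012 − 91 = 1921 CE.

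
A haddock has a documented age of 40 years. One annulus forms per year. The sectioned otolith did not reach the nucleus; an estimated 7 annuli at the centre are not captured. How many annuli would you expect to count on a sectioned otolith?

At one annulus per year, 40 years correspond to 40 annuli.
40 − 7 missed = 33 annuli expected in the prepared section.

33 annuli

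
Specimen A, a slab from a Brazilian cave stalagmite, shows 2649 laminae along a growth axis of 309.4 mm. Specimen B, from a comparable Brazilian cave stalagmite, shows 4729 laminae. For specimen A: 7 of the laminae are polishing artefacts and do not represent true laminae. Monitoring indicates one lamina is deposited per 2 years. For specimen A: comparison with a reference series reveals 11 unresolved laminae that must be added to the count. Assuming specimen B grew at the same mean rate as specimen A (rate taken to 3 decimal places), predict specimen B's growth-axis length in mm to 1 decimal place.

548.6 mm

Specimen A: after corrections the count is 2649 − 7 + 11 = 2653 laminae.
Specimen A: at 2 years per lamina, 2653 × 2 = 5306 years.
A: Mean rate = 309.4 mm / 5306 years ≈ 0.058 mm per year.
Specimen B: at 2 years per lamina, 4729 × 2 = 9458 years. Length of B = 0.058 × 9458 = 548.6 mm.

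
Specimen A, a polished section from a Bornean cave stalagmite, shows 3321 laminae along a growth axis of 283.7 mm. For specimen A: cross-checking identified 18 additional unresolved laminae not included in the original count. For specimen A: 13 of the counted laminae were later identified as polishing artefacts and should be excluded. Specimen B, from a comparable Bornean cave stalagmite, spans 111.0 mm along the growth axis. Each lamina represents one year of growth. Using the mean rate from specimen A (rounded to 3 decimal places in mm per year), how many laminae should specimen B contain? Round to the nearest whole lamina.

Specimen A: true lamina count = 3321 − 13 + 18 = 3326.
A: 283.7 mm over 3326 years gives 283.7 / 3326 ≈ 0.085 mm/yr.
For B, 111.0 / 0.085 = 1305.88 years ≈ 1306 laminae.

1306 laminae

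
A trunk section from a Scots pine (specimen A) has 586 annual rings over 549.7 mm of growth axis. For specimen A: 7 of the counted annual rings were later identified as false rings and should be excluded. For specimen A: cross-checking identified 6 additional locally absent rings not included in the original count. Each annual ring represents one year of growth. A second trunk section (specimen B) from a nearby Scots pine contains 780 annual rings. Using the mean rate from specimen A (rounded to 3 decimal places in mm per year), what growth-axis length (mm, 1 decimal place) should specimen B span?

Specimen A: after corrections the count is 586 − 7 + 6 = 585 annual rings.
A: Extension rate ≈ 549.7 / 585 = 0.940 mm/yr.
For B, 0.940 mm/year × 780 years = 733.2 mm.

733.2 mm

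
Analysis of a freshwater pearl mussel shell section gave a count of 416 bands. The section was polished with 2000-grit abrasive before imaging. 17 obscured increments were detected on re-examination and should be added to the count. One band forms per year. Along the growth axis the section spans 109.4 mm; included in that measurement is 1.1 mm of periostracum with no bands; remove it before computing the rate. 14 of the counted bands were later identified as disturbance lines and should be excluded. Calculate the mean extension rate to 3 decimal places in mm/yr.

0.258 mm/yr

After corrections the count is 416 − 14 + 17 = 419 bands.
Net length = 109.4 − 1.1 = 108.3 mm.
Mean rate = 108.3 mm / 419 years ≈ 0.258 mm/yr.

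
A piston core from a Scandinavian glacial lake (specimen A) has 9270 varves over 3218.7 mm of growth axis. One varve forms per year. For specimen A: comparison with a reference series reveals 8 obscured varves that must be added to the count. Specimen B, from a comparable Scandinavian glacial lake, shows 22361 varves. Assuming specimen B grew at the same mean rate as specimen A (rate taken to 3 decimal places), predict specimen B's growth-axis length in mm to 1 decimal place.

7759.3 mm

Specimen A: true varve count = 9270 + 8 = 9278.
A: Mean rate = 3218.7 mm / 9278 years ≈ 0.347 mm/year.
For B, 0.347 mm/year × 22361 years = 7759.3 mm.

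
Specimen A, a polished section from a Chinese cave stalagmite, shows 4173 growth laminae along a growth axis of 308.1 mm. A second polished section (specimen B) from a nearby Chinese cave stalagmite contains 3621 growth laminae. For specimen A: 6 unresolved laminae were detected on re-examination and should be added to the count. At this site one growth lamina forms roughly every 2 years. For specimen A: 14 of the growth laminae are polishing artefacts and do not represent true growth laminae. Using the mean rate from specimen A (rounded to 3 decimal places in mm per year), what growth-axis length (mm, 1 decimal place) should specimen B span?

268.0 mm

Specimen A: correcting the raw count gives 4173 − 14 + 6 = 4165 true growth laminae.
Specimen A: at 2 years per growth lamina, 4165 × 2 = 8330 years.
A: 308.1 mm over 8330 years gives 308.1 / 8330 ≈ 0.037 mm/year.
Specimen B: at 2 years per growth lamina, 3621 × 2 = 7242 years. Length of B = 0.037 × 7242 = 268.0 mm.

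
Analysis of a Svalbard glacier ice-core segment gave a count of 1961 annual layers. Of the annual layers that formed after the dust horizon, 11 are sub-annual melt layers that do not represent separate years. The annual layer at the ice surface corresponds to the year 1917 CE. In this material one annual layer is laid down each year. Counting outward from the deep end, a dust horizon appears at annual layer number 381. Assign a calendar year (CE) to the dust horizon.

348 CE

The dust horizon sits at annual layer 381 from the deep end, so 1961 − 381 = 1580 annual layers formed after it.
Excluding 11 false annual layers: 1580 − 11 = 1569.
1917 − 1569 = 348 CE.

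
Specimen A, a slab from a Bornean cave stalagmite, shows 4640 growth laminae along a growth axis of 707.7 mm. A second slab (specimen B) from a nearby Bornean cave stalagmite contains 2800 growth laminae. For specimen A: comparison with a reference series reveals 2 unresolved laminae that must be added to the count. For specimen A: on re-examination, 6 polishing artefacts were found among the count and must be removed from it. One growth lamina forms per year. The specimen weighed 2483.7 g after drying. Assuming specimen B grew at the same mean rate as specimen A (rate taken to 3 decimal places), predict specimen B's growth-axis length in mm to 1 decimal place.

Specimen A: adjusted count: 4640 − 6 + 2 = 4636 growth laminae.
A: 707.7 mm over 4636 years gives 707.7 / 4636 ≈ 0.153 mm per year.
Length of B = 0.153 × 2800 = 428.4 mm.

428.4 mm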